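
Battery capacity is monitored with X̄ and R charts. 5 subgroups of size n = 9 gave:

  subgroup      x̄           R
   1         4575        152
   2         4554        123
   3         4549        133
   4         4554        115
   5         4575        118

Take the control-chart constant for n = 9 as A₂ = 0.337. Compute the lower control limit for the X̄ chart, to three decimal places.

4518.197

X̄̄ = (4575 + 4554 + 4549 + 4554 + 4575) / 5 = 22807.0000 / 5 = 4561.4000
R̄ = (152 + 123 + 133 + 115 + 118) / 5 = 641.0000 / 5 = 128.2000
LCL = X̄̄ − A₂·R̄ = 4561.4000 − 0.337 × 128.2000 = 4518.1966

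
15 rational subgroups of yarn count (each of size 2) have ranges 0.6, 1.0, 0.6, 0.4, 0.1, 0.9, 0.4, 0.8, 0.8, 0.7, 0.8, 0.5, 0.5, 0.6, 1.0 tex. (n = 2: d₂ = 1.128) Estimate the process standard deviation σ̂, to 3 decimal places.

R̄ = (0.6 + 1.0 + 0.6 + 0.4 + 0.1 + 0.9 + 0.4 + 0.8 + 0.8 + 0.7 + 0.8 + 0.5 + 0.5 + 0.6 + 1.0) / 15 = 0.6467
σ̂ = R̄ / d₂ = 0.6467 / 1.128 = 0.5733

0.573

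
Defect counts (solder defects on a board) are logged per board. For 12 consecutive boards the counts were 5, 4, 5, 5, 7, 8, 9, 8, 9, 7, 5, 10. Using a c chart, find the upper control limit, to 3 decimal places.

c̄ = (5 + 4 + 5 + 5 + 7 + 8 + 9 + 8 + 9 + 7 + 5 + 10) / 12 = 82 / 12 = 6.8333
UCL = c̄ + 3√c̄ = 6.8333 + 3 × √6.8333 = 6.8333 + 3 × 2.6141 = 14.6755

14.676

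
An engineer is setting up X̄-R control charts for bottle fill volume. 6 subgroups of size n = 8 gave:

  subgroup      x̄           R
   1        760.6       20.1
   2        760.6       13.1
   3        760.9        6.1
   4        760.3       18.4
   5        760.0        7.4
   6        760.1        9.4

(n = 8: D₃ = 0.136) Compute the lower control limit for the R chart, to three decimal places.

1.689

R̄ = (20.1 + 13.1 + 6.1 + 18.4 + 7.4 + 9.4) / 6 = 74.5000 / 6 = 12.4167
LCL_R = D₃·R̄ = 0.136 × 12.4167 = 1.6887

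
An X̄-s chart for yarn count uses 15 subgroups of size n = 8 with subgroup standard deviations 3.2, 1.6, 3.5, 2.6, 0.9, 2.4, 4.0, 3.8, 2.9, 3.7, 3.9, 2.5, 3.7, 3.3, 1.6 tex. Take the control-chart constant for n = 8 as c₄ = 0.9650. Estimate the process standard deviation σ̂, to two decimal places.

s̄ = (3.2 + 1.6 + 3.5 + 2.6 + 0.9 + 2.4 + 4.0 + 3.8 + 2.9 + 3.7 + 3.9 + 2.5 + 3.7 + 3.3 + 1.6) / 15 = 2.9067
σ̂ = s̄ / c₄ = 2.9067 / 0.9650 = 3.0121

3.01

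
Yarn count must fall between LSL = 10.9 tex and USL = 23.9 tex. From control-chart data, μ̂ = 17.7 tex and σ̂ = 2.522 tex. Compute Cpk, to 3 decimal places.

0.819

Cpu = (USL − μ̂) / (3σ̂) = (23.9 − 17.7) / (3 × 2.522) = 0.8195; Cpl = (μ̂ − LSL) / (3σ̂) = (17.7 − 10.9) / (3 × 2.522) = 0.8988; Cpk = min(Cpu, Cpl) = 0.8195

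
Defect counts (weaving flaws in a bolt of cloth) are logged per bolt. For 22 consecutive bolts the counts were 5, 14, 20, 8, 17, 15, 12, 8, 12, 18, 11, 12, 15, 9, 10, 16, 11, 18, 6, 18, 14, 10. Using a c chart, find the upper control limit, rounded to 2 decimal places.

c̄ = (5 + 14 + 20 + 8 + 17 + 15 + 12 + 8 + 12 + 18 + 11 + 12 + 15 + 9 + 10 + 16 + 11 + 18 + 6 + 18 + 14 + 10) / 22 = 279 / 22 = 12.6818
UCL = c̄ + 3√c̄ = 12.6818 + 3 × √12.6818 = 12.6818 + 3 × 3.5612 = 23.3653

23.37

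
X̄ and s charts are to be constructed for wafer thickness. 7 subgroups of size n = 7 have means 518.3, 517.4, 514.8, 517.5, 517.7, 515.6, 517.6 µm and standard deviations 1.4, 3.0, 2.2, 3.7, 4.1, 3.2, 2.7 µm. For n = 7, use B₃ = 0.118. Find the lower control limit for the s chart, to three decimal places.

0.342

s̄ = (1.4 + 3.0 + 2.2 + 3.7 + 4.1 + 3.2 + 2.7) / 7 = 2.9000
LCL_s = B₃·s̄ = 0.118 × 2.9000 = 0.3422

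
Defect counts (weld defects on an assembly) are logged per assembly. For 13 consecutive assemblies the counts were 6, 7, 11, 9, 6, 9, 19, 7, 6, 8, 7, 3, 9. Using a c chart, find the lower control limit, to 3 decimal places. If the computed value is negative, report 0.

c̄ = (6 + 7 + 11 + 9 + 6 + 9 + 19 + 7 + 6 + 8 + 7 + 3 + 9) / 13 = 107 / 13 = 8.2308
LCL = c̄ − 3√c̄ = 8.2308 − 3 × 2.8689 = -0.3760 → 0 (cannot be negative)

0.000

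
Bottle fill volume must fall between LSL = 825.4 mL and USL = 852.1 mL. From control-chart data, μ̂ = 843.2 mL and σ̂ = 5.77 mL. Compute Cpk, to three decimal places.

Cpu = (USL − μ̂) / (3σ̂) = (852.1 − 843.2) / (3 × 5.77) = 0.5142; Cpl = (μ̂ − LSL) / (3σ̂) = (843.2 − 825.4) / (3 × 5.77) = 1.0283; Cpk = min(Cpu, Cpl) = 0.5142

0.514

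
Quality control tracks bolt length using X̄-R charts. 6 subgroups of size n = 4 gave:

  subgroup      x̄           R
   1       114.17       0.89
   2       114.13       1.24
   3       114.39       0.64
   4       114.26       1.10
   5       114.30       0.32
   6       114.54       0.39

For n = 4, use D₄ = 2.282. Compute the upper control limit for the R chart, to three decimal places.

R̄ = (0.89 + 1.24 + 0.64 + 1.10 + 0.32 + 0.39) / 6 = 4.5800 / 6 = 0.7633
UCL_R = D₄·R̄ = 2.282 × 0.7633 = 1.7419

1.742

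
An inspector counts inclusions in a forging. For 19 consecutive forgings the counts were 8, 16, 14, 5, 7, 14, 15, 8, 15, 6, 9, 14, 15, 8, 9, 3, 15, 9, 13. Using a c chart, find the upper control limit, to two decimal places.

20.49

c̄ = (8 + 16 + 14 + 5 + 7 + 14 + 15 + 8 + 15 + 6 + 9 + 14 + 15 + 8 + 9 + 3 + 15 + 9 + 13) / 19 = 203 / 19 = 10.6842
UCL = c̄ + 3√c̄ = 10.6842 + 3 × √10.6842 = 10.6842 + 3 × 3.2687 = 20.4902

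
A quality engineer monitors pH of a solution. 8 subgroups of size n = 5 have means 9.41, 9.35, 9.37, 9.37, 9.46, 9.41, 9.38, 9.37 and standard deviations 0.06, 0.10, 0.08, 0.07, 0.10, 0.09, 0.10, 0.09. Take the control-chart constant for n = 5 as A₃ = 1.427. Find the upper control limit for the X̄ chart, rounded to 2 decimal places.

9.51

X̄̄ = (9.41 + 9.35 + 9.37 + 9.37 + 9.46 + 9.41 + 9.38 + 9.37) / 8 = 9.3900
s̄ = (0.06 + 0.10 + 0.08 + 0.07 + 0.10 + 0.09 + 0.10 + 0.09) / 8 = 0.0863
UCL = X̄̄ + A₃·s̄ = 9.3900 + 1.427 × 0.0863 = 9.5131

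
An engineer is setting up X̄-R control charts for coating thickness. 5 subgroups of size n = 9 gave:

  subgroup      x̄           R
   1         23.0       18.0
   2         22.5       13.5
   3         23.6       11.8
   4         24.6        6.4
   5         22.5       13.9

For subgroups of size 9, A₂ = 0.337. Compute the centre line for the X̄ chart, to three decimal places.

23.240

X̄̄ = (23.0 + 22.5 + 23.6 + 24.6 + 22.5) / 5 = 116.2000 / 5 = 23.2400
CL = X̄̄ = 23.2400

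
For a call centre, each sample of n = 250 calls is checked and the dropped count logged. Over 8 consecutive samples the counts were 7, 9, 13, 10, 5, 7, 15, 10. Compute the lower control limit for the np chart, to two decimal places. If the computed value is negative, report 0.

0.43

p̄ = Σdᵢ / (k·n) = 76 / (8 × 250) = 0.03800
LCL = np̄ − 3·√(np̄(1−p̄)) = 9.5000 − 3 × 3.0231 = 0.4308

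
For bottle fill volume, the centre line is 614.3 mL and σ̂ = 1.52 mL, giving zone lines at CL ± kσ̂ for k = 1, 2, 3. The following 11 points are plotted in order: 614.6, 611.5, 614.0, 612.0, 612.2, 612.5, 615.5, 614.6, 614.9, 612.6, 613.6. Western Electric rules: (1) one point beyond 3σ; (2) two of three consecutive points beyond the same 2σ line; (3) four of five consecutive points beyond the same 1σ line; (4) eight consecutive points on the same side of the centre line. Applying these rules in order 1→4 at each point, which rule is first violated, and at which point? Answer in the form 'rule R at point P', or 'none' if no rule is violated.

Zone of each point (C = within 1σ̂, B = 1σ̂–2σ̂, A = 2σ̂–3σ̂, * = beyond 3σ̂; sign = side of CL): 1:+C, 2:-B, 3:-C, 4:-B, 5:-B, 6:-B, 7:+C, 8:+C, 9:+C, 10:-B, 11:-C
Rule 3 (four of five consecutive points beyond the same 1σ limit) is satisfied at point 6.

rule 3 at point 6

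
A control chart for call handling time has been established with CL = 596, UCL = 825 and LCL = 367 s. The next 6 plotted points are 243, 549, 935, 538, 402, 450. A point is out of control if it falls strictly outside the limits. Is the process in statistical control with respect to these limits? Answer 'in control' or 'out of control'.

Compare each point to [367, 825]: sample 1 = 243 < LCL; sample 3 = 935 > UCL.

out of control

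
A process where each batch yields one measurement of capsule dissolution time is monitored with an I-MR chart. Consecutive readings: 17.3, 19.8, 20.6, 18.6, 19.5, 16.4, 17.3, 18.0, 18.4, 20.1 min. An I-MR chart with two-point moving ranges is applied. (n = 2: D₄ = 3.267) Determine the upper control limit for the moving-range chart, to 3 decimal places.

Moving ranges: 2.5, 0.8, 2.0, 0.9, 3.1, 0.9, 0.7, 0.4, 1.7; M̄R̄ = 13.0000 / 9 = 1.4444
UCL_MR = D₄·M̄R̄ = 3.267 × 1.4444 = 4.7190

4.719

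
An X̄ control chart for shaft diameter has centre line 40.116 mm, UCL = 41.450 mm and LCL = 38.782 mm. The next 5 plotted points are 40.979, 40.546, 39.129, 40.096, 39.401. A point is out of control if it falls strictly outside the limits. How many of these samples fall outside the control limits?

0

All 5 points lie within [38.782, 41.450].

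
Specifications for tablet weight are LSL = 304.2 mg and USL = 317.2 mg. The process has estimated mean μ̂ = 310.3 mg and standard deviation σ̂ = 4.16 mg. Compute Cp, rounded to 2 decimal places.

0.52

Cp = (USL − LSL) / (6σ̂) = (317.2 − 304.2) / (6 × 4.16) = 13.0000 / 24.9600 = 0.5208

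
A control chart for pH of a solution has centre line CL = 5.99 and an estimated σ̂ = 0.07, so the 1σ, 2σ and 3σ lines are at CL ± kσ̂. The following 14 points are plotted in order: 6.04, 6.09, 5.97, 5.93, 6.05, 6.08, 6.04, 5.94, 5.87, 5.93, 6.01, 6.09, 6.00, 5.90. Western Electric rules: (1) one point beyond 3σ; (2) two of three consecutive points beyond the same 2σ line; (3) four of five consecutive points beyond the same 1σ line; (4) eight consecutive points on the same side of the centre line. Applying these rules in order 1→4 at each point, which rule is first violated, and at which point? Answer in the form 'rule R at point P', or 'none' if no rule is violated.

none

Zone of each point (C = within 1σ̂, B = 1σ̂–2σ̂, A = 2σ̂–3σ̂, * = beyond 3σ̂; sign = side of CL): 1:+C, 2:+B, 3:-C, 4:-C, 5:+C, 6:+B, 7:+C, 8:-C, 9:-B, 10:-C, 11:+C, 12:+B, 13:+C, 14:-B
No rule fires across all 14 points.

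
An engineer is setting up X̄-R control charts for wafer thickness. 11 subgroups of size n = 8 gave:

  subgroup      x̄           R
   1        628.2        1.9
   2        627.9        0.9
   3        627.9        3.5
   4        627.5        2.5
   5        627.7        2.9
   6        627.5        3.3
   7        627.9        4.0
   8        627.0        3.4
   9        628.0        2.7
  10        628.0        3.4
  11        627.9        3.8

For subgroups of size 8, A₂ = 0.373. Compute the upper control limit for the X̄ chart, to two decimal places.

X̄̄ = (628.2 + 627.9 + 627.9 + 627.5 + 627.7 + 627.5 + 627.9 + 627.0 + 628.0 + 628.0 + 627.9) / 11 = 6905.5000 / 11 = 627.7727
R̄ = (1.9 + 0.9 + 3.5 + 2.5 + 2.9 + 3.3 + 4.0 + 3.4 + 2.7 + 3.4 + 3.8) / 11 = 32.3000 / 11 = 2.9364
UCL = X̄̄ + A₂·R̄ = 627.7727 + 0.373 × 2.9364 = 628.8680

628.87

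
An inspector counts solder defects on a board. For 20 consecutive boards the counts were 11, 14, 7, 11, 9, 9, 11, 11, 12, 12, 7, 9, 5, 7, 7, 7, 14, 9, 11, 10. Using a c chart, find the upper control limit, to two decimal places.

c̄ = (11 + 14 + 7 + 11 + 9 + 9 + 11 + 11 + 12 + 12 + 7 + 9 + 5 + 7 + 7 + 7 + 14 + 9 + 11 + 10) / 20 = 193 / 20 = 9.6500
UCL = c̄ + 3√c̄ = 9.6500 + 3 × √9.6500 = 9.6500 + 3 × 3.1064 = 18.9693

18.97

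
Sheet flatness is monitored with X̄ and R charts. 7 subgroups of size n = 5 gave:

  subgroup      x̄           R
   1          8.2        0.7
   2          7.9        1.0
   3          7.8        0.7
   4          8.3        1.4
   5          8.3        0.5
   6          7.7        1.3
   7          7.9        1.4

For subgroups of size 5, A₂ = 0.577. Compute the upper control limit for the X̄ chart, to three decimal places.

8.591

X̄̄ = (8.2 + 7.9 + 7.8 + 8.3 + 8.3 + 7.7 + 7.9) / 7 = 56.1000 / 7 = 8.0143
R̄ = (0.7 + 1.0 + 0.7 + 1.4 + 0.5 + 1.3 + 1.4) / 7 = 7.0000 / 7 = 1.0000
UCL = X̄̄ + A₂·R̄ = 8.0143 + 0.577 × 1.0000 = 8.5913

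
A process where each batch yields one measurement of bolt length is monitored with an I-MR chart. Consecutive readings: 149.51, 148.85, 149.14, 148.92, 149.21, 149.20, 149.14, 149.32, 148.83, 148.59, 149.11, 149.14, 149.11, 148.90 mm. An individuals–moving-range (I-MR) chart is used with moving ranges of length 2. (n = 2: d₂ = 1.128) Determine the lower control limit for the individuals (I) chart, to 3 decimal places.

148.408

X̄ = (149.51 + 148.85 + 149.14 + 148.92 + 149.21 + 149.20 + 149.14 + 149.32 + 148.83 + 148.59 + 149.11 + 149.14 + 149.11 + 148.90) / 14 = 149.0693
Moving ranges: 0.66, 0.29, 0.22, 0.29, 0.01, 0.06, 0.18, 0.49, 0.24, 0.52, 0.03, 0.03, 0.21; M̄R̄ = 3.2300 / 13 = 0.2485
LCL = X̄ − 3·M̄R̄/d₂ = 149.0693 − 3 × 0.2485 / 1.128 = 148.4085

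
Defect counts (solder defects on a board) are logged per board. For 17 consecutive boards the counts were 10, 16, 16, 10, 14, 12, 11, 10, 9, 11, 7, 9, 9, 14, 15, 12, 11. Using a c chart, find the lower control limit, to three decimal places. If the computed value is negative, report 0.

1.343

c̄ = (10 + 16 + 16 + 10 + 14 + 12 + 11 + 10 + 9 + 11 + 7 + 9 + 9 + 14 + 15 + 12 + 11) / 17 = 196 / 17 = 11.5294
LCL = c̄ − 3√c̄ = 11.5294 − 3 × 3.3955 = 1.3429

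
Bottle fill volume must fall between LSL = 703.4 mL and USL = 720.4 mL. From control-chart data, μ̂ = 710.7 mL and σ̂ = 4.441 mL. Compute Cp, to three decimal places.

0.638

Cp = (USL − LSL) / (6σ̂) = (720.4 − 703.4) / (6 × 4.441) = 17.0000 / 26.6460 = 0.6380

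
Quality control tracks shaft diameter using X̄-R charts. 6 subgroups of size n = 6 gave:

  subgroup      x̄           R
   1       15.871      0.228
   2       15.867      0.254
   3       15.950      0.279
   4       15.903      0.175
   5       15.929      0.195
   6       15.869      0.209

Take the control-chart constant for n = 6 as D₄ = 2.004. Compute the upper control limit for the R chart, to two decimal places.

R̄ = (0.228 + 0.254 + 0.279 + 0.175 + 0.195 + 0.209) / 6 = 1.3400 / 6 = 0.2233
UCL_R = D₄·R̄ = 2.004 × 0.2233 = 0.4476

0.45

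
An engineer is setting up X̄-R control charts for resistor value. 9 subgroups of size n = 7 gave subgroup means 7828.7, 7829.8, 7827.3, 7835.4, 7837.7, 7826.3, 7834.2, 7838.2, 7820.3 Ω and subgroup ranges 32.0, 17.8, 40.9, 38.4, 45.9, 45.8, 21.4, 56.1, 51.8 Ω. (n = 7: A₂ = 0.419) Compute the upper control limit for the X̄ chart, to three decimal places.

X̄̄ = (7828.7 + 7829.8 + 7827.3 + 7835.4 + 7837.7 + 7826.3 + 7834.2 + 7838.2 + 7820.3) / 9 = 70477.9000 / 9 = 7830.8778
R̄ = (32.0 + 17.8 + 40.9 + 38.4 + 45.9 + 45.8 + 21.4 + 56.1 + 51.8) / 9 = 350.1000 / 9 = 38.9000
UCL = X̄̄ + A₂·R̄ = 7830.8778 + 0.419 × 38.9000 = 7847.1769

7847.177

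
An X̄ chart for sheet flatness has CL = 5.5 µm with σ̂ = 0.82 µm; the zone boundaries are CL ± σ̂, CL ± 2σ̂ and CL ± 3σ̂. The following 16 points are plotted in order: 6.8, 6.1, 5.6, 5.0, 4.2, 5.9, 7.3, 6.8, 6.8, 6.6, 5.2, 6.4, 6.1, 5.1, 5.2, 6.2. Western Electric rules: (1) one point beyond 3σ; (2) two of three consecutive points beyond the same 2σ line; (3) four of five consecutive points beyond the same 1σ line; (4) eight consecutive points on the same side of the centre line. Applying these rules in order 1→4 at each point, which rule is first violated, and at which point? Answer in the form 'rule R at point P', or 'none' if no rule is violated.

rule 3 at point 10

Zone of each point (C = within 1σ̂, B = 1σ̂–2σ̂, A = 2σ̂–3σ̂, * = beyond 3σ̂; sign = side of CL): 1:+B, 2:+C, 3:+C, 4:-C, 5:-B, 6:+C, 7:+A, 8:+B, 9:+B, 10:+B, 11:-C, 12:+B, 13:+C, 14:-C, 15:-C, 16:+C
Rule 3 (four of five consecutive points beyond the same 1σ limit) is satisfied at point 10.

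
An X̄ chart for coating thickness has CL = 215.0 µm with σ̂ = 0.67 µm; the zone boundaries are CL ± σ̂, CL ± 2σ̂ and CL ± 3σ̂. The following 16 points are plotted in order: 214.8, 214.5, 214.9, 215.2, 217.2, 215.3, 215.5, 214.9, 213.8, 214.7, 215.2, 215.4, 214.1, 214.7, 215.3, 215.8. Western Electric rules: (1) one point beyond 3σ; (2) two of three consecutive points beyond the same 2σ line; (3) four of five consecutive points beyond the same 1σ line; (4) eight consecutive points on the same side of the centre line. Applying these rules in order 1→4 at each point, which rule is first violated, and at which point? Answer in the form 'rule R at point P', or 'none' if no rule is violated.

rule 1 at point 5

Zone of each point (C = within 1σ̂, B = 1σ̂–2σ̂, A = 2σ̂–3σ̂, * = beyond 3σ̂; sign = side of CL): 1:-C, 2:-C, 3:-C, 4:+C, 5:+*, 6:+C, 7:+C, 8:-C, 9:-B, 10:-C, 11:+C, 12:+C, 13:-B, 14:-C, 15:+C, 16:+B
Rule 1 (one point beyond the 3σ limits) is satisfied at point 5.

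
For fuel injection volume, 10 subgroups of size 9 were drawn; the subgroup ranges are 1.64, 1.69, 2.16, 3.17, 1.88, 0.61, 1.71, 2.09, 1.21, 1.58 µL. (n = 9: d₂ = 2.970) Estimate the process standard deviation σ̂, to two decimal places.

0.60

R̄ = (1.64 + 1.69 + 2.16 + 3.17 + 1.88 + 0.61 + 1.71 + 2.09 + 1.21 + 1.58) / 10 = 1.7740
σ̂ = R̄ / d₂ = 1.7740 / 2.970 = 0.5973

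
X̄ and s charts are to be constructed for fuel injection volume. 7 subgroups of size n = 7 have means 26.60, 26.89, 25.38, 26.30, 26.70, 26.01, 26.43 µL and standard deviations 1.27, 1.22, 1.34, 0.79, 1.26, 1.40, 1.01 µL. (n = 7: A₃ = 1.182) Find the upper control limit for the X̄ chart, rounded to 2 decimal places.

27.73

X̄̄ = (26.60 + 26.89 + 25.38 + 26.30 + 26.70 + 26.01 + 26.43) / 7 = 26.3300
s̄ = (1.27 + 1.22 + 1.34 + 0.79 + 1.26 + 1.40 + 1.01) / 7 = 1.1843
UCL = X̄̄ + A₃·s̄ = 26.3300 + 1.182 × 1.1843 = 27.7298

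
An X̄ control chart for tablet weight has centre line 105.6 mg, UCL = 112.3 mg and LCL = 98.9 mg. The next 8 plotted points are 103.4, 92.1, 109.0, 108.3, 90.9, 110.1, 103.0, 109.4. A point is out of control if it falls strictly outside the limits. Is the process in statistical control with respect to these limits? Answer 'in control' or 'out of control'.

Compare each point to [98.9, 112.3]: sample 2 = 92.1 < LCL; sample 5 = 90.9 < LCL.

out of control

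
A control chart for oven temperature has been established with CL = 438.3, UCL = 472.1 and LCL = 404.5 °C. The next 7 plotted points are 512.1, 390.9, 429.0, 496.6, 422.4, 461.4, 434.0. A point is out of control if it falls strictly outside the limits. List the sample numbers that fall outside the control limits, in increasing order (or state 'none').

Compare each point to [404.5, 472.1]: sample 1 = 512.1 > UCL; sample 2 = 390.9 < LCL; sample 4 = 496.6 > UCL.

1, 2, 4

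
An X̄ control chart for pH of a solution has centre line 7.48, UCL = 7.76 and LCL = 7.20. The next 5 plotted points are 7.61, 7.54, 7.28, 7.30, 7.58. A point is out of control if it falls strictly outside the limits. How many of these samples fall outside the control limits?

0

All 5 points lie within [7.20, 7.76].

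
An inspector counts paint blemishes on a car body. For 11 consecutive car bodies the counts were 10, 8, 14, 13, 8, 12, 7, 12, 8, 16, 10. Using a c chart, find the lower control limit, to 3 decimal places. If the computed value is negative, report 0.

0.902

c̄ = (10 + 8 + 14 + 13 + 8 + 12 + 7 + 12 + 8 + 16 + 10) / 11 = 118 / 11 = 10.7273
LCL = c̄ − 3√c̄ = 10.7273 − 3 × 3.2753 = 0.9015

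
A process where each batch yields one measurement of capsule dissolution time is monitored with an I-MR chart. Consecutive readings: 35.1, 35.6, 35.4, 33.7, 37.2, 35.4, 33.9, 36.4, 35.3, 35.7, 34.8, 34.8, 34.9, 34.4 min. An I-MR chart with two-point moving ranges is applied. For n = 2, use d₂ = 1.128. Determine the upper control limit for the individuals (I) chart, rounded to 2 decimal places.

38.19

X̄ = (35.1 + 35.6 + 35.4 + 33.7 + 37.2 + 35.4 + 33.9 + 36.4 + 35.3 + 35.7 + 34.8 + 34.8 + 34.9 + 34.4) / 14 = 35.1857
Moving ranges: 0.5, 0.2, 1.7, 3.5, 1.8, 1.5, 2.5, 1.1, 0.4, 0.9, 0.0, 0.1, 0.5; M̄R̄ = 14.7000 / 13 = 1.1308
UCL = X̄ + 3·M̄R̄/d₂ = 35.1857 + 3 × 1.1308 / 1.128 = 38.1931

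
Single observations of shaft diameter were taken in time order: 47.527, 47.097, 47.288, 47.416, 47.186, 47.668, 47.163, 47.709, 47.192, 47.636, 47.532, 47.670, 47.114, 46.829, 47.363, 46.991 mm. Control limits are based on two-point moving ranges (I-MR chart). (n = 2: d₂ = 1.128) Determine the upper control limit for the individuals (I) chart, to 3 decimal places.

48.305

X̄ = (47.527 + 47.097 + 47.288 + 47.416 + 47.186 + 47.668 + 47.163 + 47.709 + 47.192 + 47.636 + 47.532 + 47.670 + 47.114 + 46.829 + 47.363 + 46.991) / 16 = 47.3363
Moving ranges: 0.430, 0.191, 0.128, 0.230, 0.482, 0.505, 0.546, 0.517, 0.444, 0.104, 0.138, 0.556, 0.285, 0.534, 0.372; M̄R̄ = 5.4620 / 15 = 0.3641
UCL = X̄ + 3·M̄R̄/d₂ = 47.3363 + 3 × 0.3641 / 1.128 = 48.3048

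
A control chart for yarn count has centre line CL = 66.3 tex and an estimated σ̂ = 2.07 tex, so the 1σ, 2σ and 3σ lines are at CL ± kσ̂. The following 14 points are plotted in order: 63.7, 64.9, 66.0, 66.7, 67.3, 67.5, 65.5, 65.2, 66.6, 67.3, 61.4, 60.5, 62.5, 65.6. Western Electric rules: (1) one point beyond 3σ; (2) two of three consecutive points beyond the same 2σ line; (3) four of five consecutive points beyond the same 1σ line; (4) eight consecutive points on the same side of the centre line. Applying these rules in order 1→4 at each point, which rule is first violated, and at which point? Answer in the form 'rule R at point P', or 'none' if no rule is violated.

rule 2 at point 12

Zone of each point (C = within 1σ̂, B = 1σ̂–2σ̂, A = 2σ̂–3σ̂, * = beyond 3σ̂; sign = side of CL): 1:-B, 2:-C, 3:-C, 4:+C, 5:+C, 6:+C, 7:-C, 8:-C, 9:+C, 10:+C, 11:-A, 12:-A, 13:-B, 14:-C
Rule 2 (two of three consecutive points beyond the same 2σ limit) is satisfied at point 12.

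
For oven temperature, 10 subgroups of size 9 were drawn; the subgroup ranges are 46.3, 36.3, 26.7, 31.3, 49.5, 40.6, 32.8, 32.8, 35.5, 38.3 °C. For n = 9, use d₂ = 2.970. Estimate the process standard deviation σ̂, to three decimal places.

R̄ = (46.3 + 36.3 + 26.7 + 31.3 + 49.5 + 40.6 + 32.8 + 32.8 + 35.5 + 38.3) / 10 = 37.0100
σ̂ = R̄ / d₂ = 37.0100 / 2.970 = 12.4613

12.461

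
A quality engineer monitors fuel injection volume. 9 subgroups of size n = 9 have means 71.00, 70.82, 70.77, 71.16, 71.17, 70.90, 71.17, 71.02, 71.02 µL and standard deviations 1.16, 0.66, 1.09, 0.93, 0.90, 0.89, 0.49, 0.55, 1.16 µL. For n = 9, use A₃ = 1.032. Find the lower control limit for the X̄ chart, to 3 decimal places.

70.105

X̄̄ = (71.00 + 70.82 + 70.77 + 71.16 + 71.17 + 70.90 + 71.17 + 71.02 + 71.02) / 9 = 71.0033
s̄ = (1.16 + 0.66 + 1.09 + 0.93 + 0.90 + 0.89 + 0.49 + 0.55 + 1.16) / 9 = 0.8700
LCL = X̄̄ − A₃·s̄ = 71.0033 − 1.032 × 0.8700 = 70.1055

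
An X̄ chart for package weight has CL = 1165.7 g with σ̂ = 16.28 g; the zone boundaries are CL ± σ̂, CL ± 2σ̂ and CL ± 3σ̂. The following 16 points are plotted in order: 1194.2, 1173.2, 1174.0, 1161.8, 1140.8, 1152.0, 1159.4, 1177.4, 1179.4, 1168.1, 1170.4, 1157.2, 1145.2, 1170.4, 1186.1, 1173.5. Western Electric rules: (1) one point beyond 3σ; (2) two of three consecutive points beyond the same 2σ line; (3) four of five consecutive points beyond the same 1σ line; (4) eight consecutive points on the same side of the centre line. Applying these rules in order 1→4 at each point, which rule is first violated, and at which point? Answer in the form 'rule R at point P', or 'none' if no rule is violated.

Zone of each point (C = within 1σ̂, B = 1σ̂–2σ̂, A = 2σ̂–3σ̂, * = beyond 3σ̂; sign = side of CL): 1:+B, 2:+C, 3:+C, 4:-C, 5:-B, 6:-C, 7:-C, 8:+C, 9:+C, 10:+C, 11:+C, 12:-C, 13:-B, 14:+C, 15:+B, 16:+C
No rule fires across all 16 points.

none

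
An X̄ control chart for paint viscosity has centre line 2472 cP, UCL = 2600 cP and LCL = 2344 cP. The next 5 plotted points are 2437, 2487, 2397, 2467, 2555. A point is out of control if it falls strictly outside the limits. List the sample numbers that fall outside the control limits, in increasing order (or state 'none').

none

All 5 points lie within [2344, 2600].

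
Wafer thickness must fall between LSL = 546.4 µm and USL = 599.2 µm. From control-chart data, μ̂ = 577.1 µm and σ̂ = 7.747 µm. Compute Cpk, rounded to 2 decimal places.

Cpu = (USL − μ̂) / (3σ̂) = (599.2 − 577.1) / (3 × 7.747) = 0.9509; Cpl = (μ̂ − LSL) / (3σ̂) = (577.1 − 546.4) / (3 × 7.747) = 1.3209; Cpk = min(Cpu, Cpl) = 0.9509

0.95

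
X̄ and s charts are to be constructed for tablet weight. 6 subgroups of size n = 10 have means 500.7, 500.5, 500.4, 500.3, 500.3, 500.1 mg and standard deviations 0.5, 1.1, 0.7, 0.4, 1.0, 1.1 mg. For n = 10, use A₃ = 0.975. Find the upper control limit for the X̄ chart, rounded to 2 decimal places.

X̄̄ = (500.7 + 500.5 + 500.4 + 500.3 + 500.3 + 500.1) / 6 = 500.3833
s̄ = (0.5 + 1.1 + 0.7 + 0.4 + 1.0 + 1.1) / 6 = 0.8000
UCL = X̄̄ + A₃·s̄ = 500.3833 + 0.975 × 0.8000 = 501.1633

501.16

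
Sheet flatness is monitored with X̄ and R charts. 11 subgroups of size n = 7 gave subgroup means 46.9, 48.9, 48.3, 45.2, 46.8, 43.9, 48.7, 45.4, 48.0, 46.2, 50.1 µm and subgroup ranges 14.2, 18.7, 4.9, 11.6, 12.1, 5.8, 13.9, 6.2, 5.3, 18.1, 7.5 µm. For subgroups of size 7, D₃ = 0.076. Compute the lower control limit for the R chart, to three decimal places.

R̄ = (14.2 + 18.7 + 4.9 + 11.6 + 12.1 + 5.8 + 13.9 + 6.2 + 5.3 + 18.1 + 7.5) / 11 = 118.3000 / 11 = 10.7545
LCL_R = D₃·R̄ = 0.076 × 10.7545 = 0.8173

0.817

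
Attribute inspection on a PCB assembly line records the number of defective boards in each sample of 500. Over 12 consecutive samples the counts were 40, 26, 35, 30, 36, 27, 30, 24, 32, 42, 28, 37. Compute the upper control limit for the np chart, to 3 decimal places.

p̄ = Σdᵢ / (k·n) = 387 / (12 × 500) = 0.06450
UCL = np̄ + 3·√(np̄(1−p̄)) = 32.2500 + 3 × √(32.2500×0.93550) = 32.2500 + 3 × 5.4927 = 48.7281

48.728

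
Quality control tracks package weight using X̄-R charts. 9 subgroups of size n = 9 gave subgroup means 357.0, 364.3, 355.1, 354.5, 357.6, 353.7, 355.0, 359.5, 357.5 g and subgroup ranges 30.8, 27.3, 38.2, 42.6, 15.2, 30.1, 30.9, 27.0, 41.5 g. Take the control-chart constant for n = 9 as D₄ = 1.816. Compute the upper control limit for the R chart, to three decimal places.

57.224

R̄ = (30.8 + 27.3 + 38.2 + 42.6 + 15.2 + 30.1 + 30.9 + 27.0 + 41.5) / 9 = 283.6000 / 9 = 31.5111
UCL_R = D₄·R̄ = 1.816 × 31.5111 = 57.2242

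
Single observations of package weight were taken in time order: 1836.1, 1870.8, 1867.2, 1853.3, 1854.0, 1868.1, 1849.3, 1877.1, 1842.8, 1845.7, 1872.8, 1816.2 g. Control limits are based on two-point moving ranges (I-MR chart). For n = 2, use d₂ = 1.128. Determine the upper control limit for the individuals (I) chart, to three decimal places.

X̄ = (1836.1 + 1870.8 + 1867.2 + 1853.3 + 1854.0 + 1868.1 + 1849.3 + 1877.1 + 1842.8 + 1845.7 + 1872.8 + 1816.2) / 12 = 1854.4500
Moving ranges: 34.7, 3.6, 13.9, 0.7, 14.1, 18.8, 27.8, 34.3, 2.9, 27.1, 56.6; M̄R̄ = 234.5000 / 11 = 21.3182
UCL = X̄ + 3·M̄R̄/d₂ = 1854.4500 + 3 × 21.3182 / 1.128 = 1911.1473

1911.147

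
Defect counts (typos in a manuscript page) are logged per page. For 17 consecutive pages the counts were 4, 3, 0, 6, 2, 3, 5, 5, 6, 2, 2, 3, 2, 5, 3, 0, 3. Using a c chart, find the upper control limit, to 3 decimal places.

8.523

c̄ = (4 + 3 + 0 + 6 + 2 + 3 + 5 + 5 + 6 + 2 + 2 + 3 + 2 + 5 + 3 + 0 + 3) / 17 = 54 / 17 = 3.1765
UCL = c̄ + 3√c̄ = 3.1765 + 3 × √3.1765 = 3.1765 + 3 × 1.7823 = 8.5233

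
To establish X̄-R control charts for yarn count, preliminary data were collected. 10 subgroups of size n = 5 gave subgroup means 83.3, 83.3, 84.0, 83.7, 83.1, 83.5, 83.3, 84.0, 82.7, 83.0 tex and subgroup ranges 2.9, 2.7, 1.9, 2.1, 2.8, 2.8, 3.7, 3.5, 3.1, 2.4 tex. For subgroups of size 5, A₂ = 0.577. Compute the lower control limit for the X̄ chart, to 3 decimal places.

81.780

X̄̄ = (83.3 + 83.3 + 84.0 + 83.7 + 83.1 + 83.5 + 83.3 + 84.0 + 82.7 + 83.0) / 10 = 833.9000 / 10 = 83.3900
R̄ = (2.9 + 2.7 + 1.9 + 2.1 + 2.8 + 2.8 + 3.7 + 3.5 + 3.1 + 2.4) / 10 = 27.9000 / 10 = 2.7900
LCL = X̄̄ − A₂·R̄ = 83.3900 − 0.577 × 2.7900 = 81.7802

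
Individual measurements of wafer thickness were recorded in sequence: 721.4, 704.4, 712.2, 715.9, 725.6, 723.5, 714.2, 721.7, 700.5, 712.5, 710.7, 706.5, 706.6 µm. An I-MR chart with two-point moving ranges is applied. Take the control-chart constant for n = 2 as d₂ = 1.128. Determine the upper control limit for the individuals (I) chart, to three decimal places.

X̄ = (721.4 + 704.4 + 712.2 + 715.9 + 725.6 + 723.5 + 714.2 + 721.7 + 700.5 + 712.5 + 710.7 + 706.5 + 706.6) / 13 = 713.5154
Moving ranges: 17.0, 7.8, 3.7, 9.7, 2.1, 9.3, 7.5, 21.2, 12.0, 1.8, 4.2, 0.1; M̄R̄ = 96.4000 / 12 = 8.0333
UCL = X̄ + 3·M̄R̄/d₂ = 713.5154 + 3 × 8.0333 / 1.128 = 734.8806

734.881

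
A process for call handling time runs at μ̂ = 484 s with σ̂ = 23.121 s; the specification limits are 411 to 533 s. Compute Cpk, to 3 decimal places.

0.706

Cpu = (USL − μ̂) / (3σ̂) = (533 − 484) / (3 × 23.121) = 0.7064; Cpl = (μ̂ − LSL) / (3σ̂) = (484 − 411) / (3 × 23.121) = 1.0524; Cpk = min(Cpu, Cpl) = 0.7064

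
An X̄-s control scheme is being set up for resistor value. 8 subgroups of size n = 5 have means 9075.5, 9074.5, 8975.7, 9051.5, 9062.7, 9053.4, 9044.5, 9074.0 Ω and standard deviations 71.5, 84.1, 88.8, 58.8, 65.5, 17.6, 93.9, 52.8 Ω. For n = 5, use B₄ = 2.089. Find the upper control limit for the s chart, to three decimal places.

139.180

s̄ = (71.5 + 84.1 + 88.8 + 58.8 + 65.5 + 17.6 + 93.9 + 52.8) / 8 = 66.6250
UCL_s = B₄·s̄ = 2.089 × 66.6250 = 139.1796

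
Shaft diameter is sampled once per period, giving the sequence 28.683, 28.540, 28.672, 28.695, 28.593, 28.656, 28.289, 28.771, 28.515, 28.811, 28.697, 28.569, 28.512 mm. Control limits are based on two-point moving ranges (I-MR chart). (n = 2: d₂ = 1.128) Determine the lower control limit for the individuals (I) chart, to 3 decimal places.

28.136

X̄ = (28.683 + 28.540 + 28.672 + 28.695 + 28.593 + 28.656 + 28.289 + 28.771 + 28.515 + 28.811 + 28.697 + 28.569 + 28.512) / 13 = 28.6156
Moving ranges: 0.143, 0.132, 0.023, 0.102, 0.063, 0.367, 0.482, 0.256, 0.296, 0.114, 0.128, 0.057; M̄R̄ = 2.1630 / 12 = 0.1802
LCL = X̄ − 3·M̄R̄/d₂ = 28.6156 − 3 × 0.1802 / 1.128 = 28.1362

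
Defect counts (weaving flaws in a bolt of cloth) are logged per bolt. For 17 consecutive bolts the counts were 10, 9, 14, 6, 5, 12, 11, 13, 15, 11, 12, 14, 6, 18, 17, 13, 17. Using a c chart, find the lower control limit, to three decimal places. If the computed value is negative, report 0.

c̄ = (10 + 9 + 14 + 6 + 5 + 12 + 11 + 13 + 15 + 11 + 12 + 14 + 6 + 18 + 17 + 13 + 17) / 17 = 203 / 17 = 11.9412
LCL = c̄ − 3√c̄ = 11.9412 − 3 × 3.4556 = 1.5744

1.574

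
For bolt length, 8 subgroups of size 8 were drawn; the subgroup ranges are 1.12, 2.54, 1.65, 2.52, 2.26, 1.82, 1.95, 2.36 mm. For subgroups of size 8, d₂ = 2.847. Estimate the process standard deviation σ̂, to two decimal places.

R̄ = (1.12 + 2.54 + 1.65 + 2.52 + 2.26 + 1.82 + 1.95 + 2.36) / 8 = 2.0275
σ̂ = R̄ / d₂ = 2.0275 / 2.847 = 0.7122

0.71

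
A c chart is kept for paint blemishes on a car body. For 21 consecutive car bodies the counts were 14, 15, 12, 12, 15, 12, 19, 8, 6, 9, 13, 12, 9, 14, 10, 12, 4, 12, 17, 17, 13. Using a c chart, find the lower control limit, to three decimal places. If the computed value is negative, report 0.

1.689

c̄ = (14 + 15 + 12 + 12 + 15 + 12 + 19 + 8 + 6 + 9 + 13 + 12 + 9 + 14 + 10 + 12 + 4 + 12 + 17 + 17 + 13) / 21 = 255 / 21 = 12.1429
LCL = c̄ − 3√c̄ = 12.1429 − 3 × 3.4847 = 1.6889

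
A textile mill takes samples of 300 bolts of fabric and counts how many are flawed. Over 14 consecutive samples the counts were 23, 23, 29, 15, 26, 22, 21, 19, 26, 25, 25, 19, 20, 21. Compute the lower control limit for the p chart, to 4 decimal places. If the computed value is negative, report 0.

p̄ = Σdᵢ / (k·n) = 314 / (14 × 300) = 0.07476
LCL = p̄ − 3·√(p̄(1−p̄)/n) = 0.07476 − 3 × 0.01518 = 0.02921

0.0292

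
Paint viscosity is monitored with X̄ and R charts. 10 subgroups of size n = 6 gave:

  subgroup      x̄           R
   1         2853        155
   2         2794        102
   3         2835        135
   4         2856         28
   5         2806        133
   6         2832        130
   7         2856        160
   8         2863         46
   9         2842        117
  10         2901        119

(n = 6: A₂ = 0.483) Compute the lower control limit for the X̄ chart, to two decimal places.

2789.46

X̄̄ = (2853 + 2794 + 2835 + 2856 + 2806 + 2832 + 2856 + 2863 + 2842 + 2901) / 10 = 28438.0000 / 10 = 2843.8000
R̄ = (155 + 102 + 135 + 28 + 133 + 130 + 160 + 46 + 117 + 119) / 10 = 1125.0000 / 10 = 112.5000
LCL = X̄̄ − A₂·R̄ = 2843.8000 − 0.483 × 112.5000 = 2789.4625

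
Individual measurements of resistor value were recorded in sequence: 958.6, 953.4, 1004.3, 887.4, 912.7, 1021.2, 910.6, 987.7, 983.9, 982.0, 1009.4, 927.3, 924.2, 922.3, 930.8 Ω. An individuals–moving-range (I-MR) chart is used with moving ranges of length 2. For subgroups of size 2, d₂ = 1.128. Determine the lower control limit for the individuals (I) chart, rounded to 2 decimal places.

836.00

X̄ = (958.6 + 953.4 + 1004.3 + 887.4 + 912.7 + 1021.2 + 910.6 + 987.7 + 983.9 + 982.0 + 1009.4 + 927.3 + 924.2 + 922.3 + 930.8) / 15 = 954.3867
Moving ranges: 5.2, 50.9, 116.9, 25.3, 108.5, 110.6, 77.1, 3.8, 1.9, 27.4, 82.1, 3.1, 1.9, 8.5; M̄R̄ = 623.2000 / 14 = 44.5143
LCL = X̄ − 3·M̄R̄/d₂ = 954.3867 − 3 × 44.5143 / 1.128 = 835.9976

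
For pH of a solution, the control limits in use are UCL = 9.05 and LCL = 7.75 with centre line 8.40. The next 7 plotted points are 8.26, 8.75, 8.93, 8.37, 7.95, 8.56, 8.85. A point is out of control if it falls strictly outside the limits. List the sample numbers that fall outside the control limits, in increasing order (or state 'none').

none

All 7 points lie within [7.75, 9.05].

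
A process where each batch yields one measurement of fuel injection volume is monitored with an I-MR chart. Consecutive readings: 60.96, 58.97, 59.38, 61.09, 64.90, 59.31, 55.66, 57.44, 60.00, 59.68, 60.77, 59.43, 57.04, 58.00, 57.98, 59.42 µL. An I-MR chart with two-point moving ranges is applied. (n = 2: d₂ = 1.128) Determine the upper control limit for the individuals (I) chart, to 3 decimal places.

64.529

X̄ = (60.96 + 58.97 + 59.38 + 61.09 + 64.90 + 59.31 + 55.66 + 57.44 + 60.00 + 59.68 + 60.77 + 59.43 + 57.04 + 58.00 + 57.98 + 59.42) / 16 = 59.3769
Moving ranges: 1.99, 0.41, 1.71, 3.81, 5.59, 3.65, 1.78, 2.56, 0.32, 1.09, 1.34, 2.39, 0.96, 0.02, 1.44; M̄R̄ = 29.0600 / 15 = 1.9373
UCL = X̄ + 3·M̄R̄/d₂ = 59.3769 + 3 × 1.9373 / 1.128 = 64.5294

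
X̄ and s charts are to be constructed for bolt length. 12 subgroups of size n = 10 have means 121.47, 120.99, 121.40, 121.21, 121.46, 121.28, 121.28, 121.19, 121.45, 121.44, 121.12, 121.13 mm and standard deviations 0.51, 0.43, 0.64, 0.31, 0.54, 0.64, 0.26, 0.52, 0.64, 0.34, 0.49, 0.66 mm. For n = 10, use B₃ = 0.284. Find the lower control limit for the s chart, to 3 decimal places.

s̄ = (0.51 + 0.43 + 0.64 + 0.31 + 0.54 + 0.64 + 0.26 + 0.52 + 0.64 + 0.34 + 0.49 + 0.66) / 12 = 0.4983
LCL_s = B₃·s̄ = 0.284 × 0.4983 = 0.1415

0.142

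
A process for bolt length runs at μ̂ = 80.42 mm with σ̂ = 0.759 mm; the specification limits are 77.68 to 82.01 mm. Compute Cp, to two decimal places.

0.95

Cp = (USL − LSL) / (6σ̂) = (82.01 − 77.68) / (6 × 0.759) = 4.3300 / 4.5540 = 0.9508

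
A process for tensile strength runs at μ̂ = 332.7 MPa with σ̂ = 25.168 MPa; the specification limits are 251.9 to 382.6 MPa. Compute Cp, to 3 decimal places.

Cp = (USL − LSL) / (6σ̂) = (382.6 − 251.9) / (6 × 25.168) = 130.7000 / 151.0080 = 0.8655

0.866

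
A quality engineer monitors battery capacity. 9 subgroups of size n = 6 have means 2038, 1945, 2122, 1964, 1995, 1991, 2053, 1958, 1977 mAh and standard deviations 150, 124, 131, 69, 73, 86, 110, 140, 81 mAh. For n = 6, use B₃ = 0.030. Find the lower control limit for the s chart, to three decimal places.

s̄ = (150 + 124 + 131 + 69 + 73 + 86 + 110 + 140 + 81) / 9 = 107.1111
LCL_s = B₃·s̄ = 0.030 × 107.1111 = 3.2133

3.213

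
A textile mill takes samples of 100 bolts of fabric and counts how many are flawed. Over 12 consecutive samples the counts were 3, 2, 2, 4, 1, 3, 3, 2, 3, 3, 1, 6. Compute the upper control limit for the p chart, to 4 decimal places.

0.0766

p̄ = Σdᵢ / (k·n) = 33 / (12 × 100) = 0.02750
UCL = p̄ + 3·√(p̄(1−p̄)/n) = 0.02750 + 3 × √(0.02750×0.97250/100) = 0.02750 + 3 × 0.01635 = 0.07656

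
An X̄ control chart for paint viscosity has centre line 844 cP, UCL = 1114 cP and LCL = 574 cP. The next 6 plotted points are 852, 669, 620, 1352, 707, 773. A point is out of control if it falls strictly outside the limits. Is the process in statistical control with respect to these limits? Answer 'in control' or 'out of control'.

Compare each point to [574, 1114]: sample 4 = 1352 > UCL.

out of control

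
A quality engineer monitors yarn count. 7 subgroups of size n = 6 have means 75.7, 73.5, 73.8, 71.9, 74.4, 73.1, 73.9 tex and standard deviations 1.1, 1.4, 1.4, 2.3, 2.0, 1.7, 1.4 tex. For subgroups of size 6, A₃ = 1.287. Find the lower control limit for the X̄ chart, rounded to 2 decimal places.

X̄̄ = (75.7 + 73.5 + 73.8 + 71.9 + 74.4 + 73.1 + 73.9) / 7 = 73.7571
s̄ = (1.1 + 1.4 + 1.4 + 2.3 + 2.0 + 1.7 + 1.4) / 7 = 1.6143
LCL = X̄̄ − A₃·s̄ = 73.7571 − 1.287 × 1.6143 = 71.6796

71.68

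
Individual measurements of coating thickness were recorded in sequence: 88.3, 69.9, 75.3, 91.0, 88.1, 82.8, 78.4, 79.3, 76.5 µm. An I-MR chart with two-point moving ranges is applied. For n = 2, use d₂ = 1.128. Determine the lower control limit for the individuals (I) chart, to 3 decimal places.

X̄ = (88.3 + 69.9 + 75.3 + 91.0 + 88.1 + 82.8 + 78.4 + 79.3 + 76.5) / 9 = 81.0667
Moving ranges: 18.4, 5.4, 15.7, 2.9, 5.3, 4.4, 0.9, 2.8; M̄R̄ = 55.8000 / 8 = 6.9750
LCL = X̄ − 3·M̄R̄/d₂ = 81.0667 − 3 × 6.9750 / 1.128 = 62.5161

62.516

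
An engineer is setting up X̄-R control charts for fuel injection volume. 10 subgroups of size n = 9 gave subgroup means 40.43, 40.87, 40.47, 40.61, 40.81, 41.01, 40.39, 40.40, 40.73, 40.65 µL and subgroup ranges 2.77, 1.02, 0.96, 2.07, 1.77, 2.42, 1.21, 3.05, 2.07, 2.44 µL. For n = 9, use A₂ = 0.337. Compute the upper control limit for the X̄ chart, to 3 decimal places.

41.304

X̄̄ = (40.43 + 40.87 + 40.47 + 40.61 + 40.81 + 41.01 + 40.39 + 40.40 + 40.73 + 40.65) / 10 = 406.3700 / 10 = 40.6370
R̄ = (2.77 + 1.02 + 0.96 + 2.07 + 1.77 + 2.42 + 1.21 + 3.05 + 2.07 + 2.44) / 10 = 19.7800 / 10 = 1.9780
UCL = X̄̄ + A₂·R̄ = 40.6370 + 0.337 × 1.9780 = 41.3036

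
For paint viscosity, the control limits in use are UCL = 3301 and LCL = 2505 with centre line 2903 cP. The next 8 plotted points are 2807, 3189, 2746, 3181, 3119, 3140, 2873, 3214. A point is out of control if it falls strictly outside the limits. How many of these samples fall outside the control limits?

All 8 points lie within [2505, 3301].

0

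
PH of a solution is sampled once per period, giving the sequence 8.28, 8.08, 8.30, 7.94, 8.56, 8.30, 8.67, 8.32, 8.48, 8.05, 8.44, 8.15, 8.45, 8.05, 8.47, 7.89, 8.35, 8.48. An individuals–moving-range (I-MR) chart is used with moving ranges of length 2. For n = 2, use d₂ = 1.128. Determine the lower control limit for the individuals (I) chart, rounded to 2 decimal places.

X̄ = (8.28 + 8.08 + 8.30 + 7.94 + 8.56 + 8.30 + 8.67 + 8.32 + 8.48 + 8.05 + 8.44 + 8.15 + 8.45 + 8.05 + 8.47 + 7.89 + 8.35 + 8.48) / 18 = 8.2922
Moving ranges: 0.20, 0.22, 0.36, 0.62, 0.26, 0.37, 0.35, 0.16, 0.43, 0.39, 0.29, 0.30, 0.40, 0.42, 0.58, 0.46, 0.13; M̄R̄ = 5.9400 / 17 = 0.3494
LCL = X̄ − 3·M̄R̄/d₂ = 8.2922 − 3 × 0.3494 / 1.128 = 7.3629

7.36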